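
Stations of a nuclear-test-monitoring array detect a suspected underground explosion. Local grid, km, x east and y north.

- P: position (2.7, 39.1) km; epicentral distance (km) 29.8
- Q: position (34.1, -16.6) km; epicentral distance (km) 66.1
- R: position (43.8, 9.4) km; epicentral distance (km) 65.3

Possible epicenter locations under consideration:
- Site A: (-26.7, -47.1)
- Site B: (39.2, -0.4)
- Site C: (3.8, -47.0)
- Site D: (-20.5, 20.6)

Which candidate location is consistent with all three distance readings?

For each candidate, compare |candidate − station| to the reported distance:
Site A: residuals P 61.3, Q 1.9, R 25.0 → max 61.3 km
Site B: residuals P 24.0, Q 49.1, R 54.5 → max 54.5 km
Site C: residuals P 56.3, Q 23.2, R 3.8 → max 56.3 km
Site D: residuals P 0.1, Q 0.0, R 0.0 → max 0.1 km
Only Site D has all residuals ≈ 0.

Site D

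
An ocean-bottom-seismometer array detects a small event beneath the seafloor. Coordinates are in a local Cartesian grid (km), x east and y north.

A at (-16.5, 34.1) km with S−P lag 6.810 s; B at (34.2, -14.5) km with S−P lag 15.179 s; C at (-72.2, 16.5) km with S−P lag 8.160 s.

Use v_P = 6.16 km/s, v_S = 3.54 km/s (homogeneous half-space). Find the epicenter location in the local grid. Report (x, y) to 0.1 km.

Distance from S−P lag: d = Δt · v_P v_S / (v_P − v_S) = Δt · (6.16·3.54)/(6.16−3.54) ≈ 8.3231·Δt.
So d_A = 56.68, d_B = 126.34, d_C = 67.92 km.
Circle about each station: (x + 16.5)² + (y − 34.1)² = 56.68²; (x − 34.2)² + (y + 14.5)² = 126.34²; (x + 72.2)² + (y − 16.5)² = 67.92².
Subtracting the A equation from the B and C equations removes the quadratic terms:
101.4 x − 97.2 y = -12804.34
-111.4 x − 35.2 y = 2649.53
Solving the 2×2 system: x ≈ -49.2, y ≈ 80.4 km.

(-49.2, 80.4)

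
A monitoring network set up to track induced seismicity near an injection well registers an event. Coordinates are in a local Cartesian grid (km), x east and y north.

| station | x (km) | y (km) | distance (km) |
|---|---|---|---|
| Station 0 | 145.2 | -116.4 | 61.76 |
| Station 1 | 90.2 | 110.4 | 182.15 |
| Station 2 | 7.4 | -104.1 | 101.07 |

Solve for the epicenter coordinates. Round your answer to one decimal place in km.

Circle about each station: (x − 145.2)² + (y + 116.4)² = 61.76²; (x − 90.2)² + (y − 110.4)² = 182.15²; (x − 7.4)² + (y + 104.1)² = 101.07².
Subtracting the Station 0 equation from the Station 1 and Station 2 equations removes the quadratic terms:
-110.0 x + 453.6 y = -43672.12
-275.6 x + 24.6 y = -30141.28
Solving the 2×2 system: x ≈ 103.0, y ≈ -71.3 km.

103.0 km east, -71.3 km north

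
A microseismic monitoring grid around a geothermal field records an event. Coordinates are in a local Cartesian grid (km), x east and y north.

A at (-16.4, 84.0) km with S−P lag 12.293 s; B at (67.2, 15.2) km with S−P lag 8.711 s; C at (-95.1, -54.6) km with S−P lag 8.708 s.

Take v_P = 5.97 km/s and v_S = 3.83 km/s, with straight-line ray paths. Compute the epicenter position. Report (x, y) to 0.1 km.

x ≈ -2.4 km, y ≈ -46.6 km

Distance from S−P lag: d = Δt · v_P v_S / (v_P − v_S) = Δt · (5.97·3.83)/(5.97−3.83) ≈ 10.6846·Δt.
So d_A = 131.35, d_B = 93.07, d_C = 93.04 km.
Circle about each station: (x + 16.4)² + (y − 84.0)² = 131.35²; (x − 67.2)² + (y − 15.2)² = 93.07²; (x + 95.1)² + (y + 54.6)² = 93.04².
Subtracting the A equation from the B and C equations removes the quadratic terms:
167.2 x − 137.6 y = 6012.72
-157.4 x − 277.2 y = 13296.59
Solving the 2×2 system: x ≈ -2.4, y ≈ -46.6 km.
Check against A (with the unrounded x, y): √((x + 16.4)²+(y − 84.0)²) = 131.36 ≈ 131.35 km. ✓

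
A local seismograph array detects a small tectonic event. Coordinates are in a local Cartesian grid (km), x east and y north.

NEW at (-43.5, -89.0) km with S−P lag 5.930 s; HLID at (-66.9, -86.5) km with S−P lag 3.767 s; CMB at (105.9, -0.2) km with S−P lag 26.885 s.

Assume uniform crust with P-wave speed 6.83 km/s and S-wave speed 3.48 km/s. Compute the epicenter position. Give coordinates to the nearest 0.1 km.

x ≈ -74.9 km, y ≈ -61.0 km

Distance from S−P lag: d = Δt · v_P v_S / (v_P − v_S) = Δt · (6.83·3.48)/(6.83−3.48) ≈ 7.0950·Δt.
So d_NEW = 42.07, d_HLID = 26.73, d_CMB = 190.75 km.
Circle about each station: (x + 43.5)² + (y + 89.0)² = 42.07²; (x + 66.9)² + (y + 86.5)² = 26.73²; (x − 105.9)² + (y + 0.2)² = 190.75².
Subtracting the NEW equation from the HLID and CMB equations removes the quadratic terms:
-46.8 x + 5.0 y = 3200.00
298.8 x + 177.6 y = -33214.08
Solving the 2×2 system: x ≈ -74.9, y ≈ -61.0 km.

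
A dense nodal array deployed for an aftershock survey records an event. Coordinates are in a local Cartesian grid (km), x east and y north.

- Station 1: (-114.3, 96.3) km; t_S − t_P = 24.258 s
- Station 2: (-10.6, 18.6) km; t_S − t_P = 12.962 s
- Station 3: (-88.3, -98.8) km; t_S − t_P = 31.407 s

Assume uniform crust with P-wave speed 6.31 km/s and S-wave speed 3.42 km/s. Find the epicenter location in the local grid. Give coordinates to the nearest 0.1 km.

Distance from S−P lag: d = Δt · v_P v_S / (v_P − v_S) = Δt · (6.31·3.42)/(6.31−3.42) ≈ 7.4672·Δt.
So d_Station 1 = 181.14, d_Station 2 = 96.79, d_Station 3 = 234.52 km.
Circle about each station: (x + 114.3)² + (y − 96.3)² = 181.14²; (x + 10.6)² + (y − 18.6)² = 96.79²; (x + 88.3)² + (y + 98.8)² = 234.52².
Subtracting the Station 1 equation from the Station 2 and Station 3 equations removes the quadratic terms:
207.4 x − 155.4 y = 1563.54
52.0 x − 390.2 y = -26967.78
Solving the 2×2 system: x ≈ 65.9, y ≈ 77.9 km.

(65.9, 77.9)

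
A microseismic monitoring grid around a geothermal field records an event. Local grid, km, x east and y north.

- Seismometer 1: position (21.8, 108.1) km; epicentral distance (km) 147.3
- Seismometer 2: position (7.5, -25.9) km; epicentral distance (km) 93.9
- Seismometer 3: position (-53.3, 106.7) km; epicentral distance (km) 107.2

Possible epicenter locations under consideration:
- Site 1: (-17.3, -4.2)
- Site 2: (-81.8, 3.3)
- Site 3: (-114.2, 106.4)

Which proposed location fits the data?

For each candidate, compare |candidate − station| to the reported distance:
Site 1: residuals Seismometer 1 28.4, Seismometer 2 60.9, Seismometer 3 9.4 → max 60.9 km
Site 2: residuals Seismometer 1 0.1, Seismometer 2 0.1, Seismometer 3 0.1 → max 0.1 km
Site 3: residuals Seismometer 1 11.3, Seismometer 2 85.9, Seismometer 3 46.3 → max 85.9 km
Only Site 2 has all residuals ≈ 0.

Site 2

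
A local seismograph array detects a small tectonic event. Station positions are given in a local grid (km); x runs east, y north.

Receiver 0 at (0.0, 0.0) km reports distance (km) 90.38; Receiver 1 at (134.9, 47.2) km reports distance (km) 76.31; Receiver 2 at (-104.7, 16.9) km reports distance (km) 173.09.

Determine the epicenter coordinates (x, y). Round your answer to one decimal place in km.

61.1 km east, 66.6 km north

Circle about each station: x² + y² = 90.38²; (x − 134.9)² + (y − 47.2)² = 76.31²; (x + 104.7)² + (y − 16.9)² = 173.09².
Subtracting pairs of circle equations eliminates x²+y² and gives linear equations (the radical axes):
269.8 x + 94.4 y = 22771.18
-209.4 x + 33.8 y = -10543.90
Solving the 2×2 system: x ≈ 61.1, y ≈ 66.6 km.
Check against Receiver 0 (with the unrounded x, y): √(x²+y²) = 90.37 ≈ 90.38 km. ✓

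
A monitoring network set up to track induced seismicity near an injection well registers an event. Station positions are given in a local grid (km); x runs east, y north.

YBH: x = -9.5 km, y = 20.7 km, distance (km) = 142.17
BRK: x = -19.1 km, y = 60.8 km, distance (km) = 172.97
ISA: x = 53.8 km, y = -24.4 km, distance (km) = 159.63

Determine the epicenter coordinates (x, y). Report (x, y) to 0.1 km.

Circle about each station: (x + 9.5)² + (y − 20.7)² = 142.17²; (x + 19.1)² + (y − 60.8)² = 172.97²; (x − 53.8)² + (y + 24.4)² = 159.63².
Subtracting the YBH equation from the BRK and ISA equations removes the quadratic terms:
-19.2 x + 80.2 y = -6163.60
126.6 x − 90.2 y = -2298.37
Solving the 2×2 system: x ≈ -87.9, y ≈ -97.9 km.

-87.9 km east, -97.9 km north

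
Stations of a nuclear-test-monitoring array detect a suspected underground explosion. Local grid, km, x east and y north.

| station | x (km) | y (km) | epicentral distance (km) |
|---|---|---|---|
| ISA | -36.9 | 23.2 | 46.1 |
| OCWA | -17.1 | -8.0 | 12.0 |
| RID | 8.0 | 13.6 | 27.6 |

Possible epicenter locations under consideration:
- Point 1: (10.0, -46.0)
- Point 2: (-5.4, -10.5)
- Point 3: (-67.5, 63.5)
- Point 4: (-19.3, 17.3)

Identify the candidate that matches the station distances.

Point 2

For each candidate, compare |candidate − station| to the reported distance:
Point 1: residuals ISA 37.5, OCWA 34.7, RID 32.0 → max 37.5 km
Point 2: residuals ISA 0.0, OCWA 0.0, RID 0.0 → max 0.0 km
Point 3: residuals ISA 4.5, OCWA 75.5, RID 62.9 → max 75.5 km
Point 4: residuals ISA 27.5, OCWA 13.4, RID 0.1 → max 27.5 km
Only Point 2 has all residuals ≈ 0.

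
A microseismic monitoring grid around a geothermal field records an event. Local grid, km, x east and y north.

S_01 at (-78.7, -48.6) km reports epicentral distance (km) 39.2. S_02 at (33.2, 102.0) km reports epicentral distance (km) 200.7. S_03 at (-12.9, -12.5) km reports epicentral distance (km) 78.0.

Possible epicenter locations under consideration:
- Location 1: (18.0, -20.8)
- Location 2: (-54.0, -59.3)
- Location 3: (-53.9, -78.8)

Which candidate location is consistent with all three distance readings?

Location 3

For each candidate, compare |candidate − station| to the reported distance:
Location 1: residuals S_01 61.4, S_02 77.0, S_03 46.0 → max 77.0 km
Location 2: residuals S_01 12.3, S_02 17.3, S_03 15.7 → max 17.3 km
Location 3: residuals S_01 0.1, S_02 0.0, S_03 0.0 → max 0.1 km
Only Location 3 has all residuals ≈ 0.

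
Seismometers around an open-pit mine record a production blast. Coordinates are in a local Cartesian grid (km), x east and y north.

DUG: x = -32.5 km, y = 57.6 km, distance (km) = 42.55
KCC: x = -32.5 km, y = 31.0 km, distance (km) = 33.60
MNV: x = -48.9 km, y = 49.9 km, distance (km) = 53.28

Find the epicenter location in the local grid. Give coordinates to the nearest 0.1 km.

Circle about each station: (x + 32.5)² + (y − 57.6)² = 42.55²; (x + 32.5)² + (y − 31.0)² = 33.60²; (x + 48.9)² + (y − 49.9)² = 53.28².
Subtracting the DUG equation from the KCC and MNV equations removes the quadratic terms:
0.0 x − 53.2 y = -1675.22
-32.8 x − 15.4 y = -521.05
Solving the 2×2 system: x ≈ 1.1, y ≈ 31.5 km.

x ≈ 1.1 km, y ≈ 31.5 km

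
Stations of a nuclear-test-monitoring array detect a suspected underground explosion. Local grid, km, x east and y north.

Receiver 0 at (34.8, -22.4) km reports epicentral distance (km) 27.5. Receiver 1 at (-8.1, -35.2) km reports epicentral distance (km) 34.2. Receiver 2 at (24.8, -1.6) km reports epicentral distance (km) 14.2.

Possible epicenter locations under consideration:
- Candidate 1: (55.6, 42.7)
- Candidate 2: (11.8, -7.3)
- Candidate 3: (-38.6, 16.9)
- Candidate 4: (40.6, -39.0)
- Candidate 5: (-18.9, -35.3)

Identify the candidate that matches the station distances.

Candidate 2

For each candidate, compare |candidate − station| to the reported distance:
Candidate 1: residuals Receiver 0 40.8, Receiver 1 66.4, Receiver 2 39.8 → max 66.4 km
Candidate 2: residuals Receiver 0 0.0, Receiver 1 0.1, Receiver 2 0.0 → max 0.1 km
Candidate 3: residuals Receiver 0 55.8, Receiver 1 26.2, Receiver 2 51.8 → max 55.8 km
Candidate 4: residuals Receiver 0 9.9, Receiver 1 14.6, Receiver 2 26.4 → max 26.4 km
Candidate 5: residuals Receiver 0 27.7, Receiver 1 23.4, Receiver 2 41.0 → max 41.0 km
Only Candidate 2 has all residuals ≈ 0.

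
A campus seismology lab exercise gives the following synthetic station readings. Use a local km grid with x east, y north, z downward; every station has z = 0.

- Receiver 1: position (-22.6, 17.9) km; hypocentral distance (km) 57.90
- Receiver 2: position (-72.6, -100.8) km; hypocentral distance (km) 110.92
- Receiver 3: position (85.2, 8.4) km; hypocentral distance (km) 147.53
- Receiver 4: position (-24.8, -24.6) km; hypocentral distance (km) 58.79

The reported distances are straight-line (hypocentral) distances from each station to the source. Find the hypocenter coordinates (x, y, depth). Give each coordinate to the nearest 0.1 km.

Each station gives a sphere (x−x_i)² + (y−y_i)² + z² = d_i² (stations at z=0).
Subtracting the Receiver 1 sphere from Receiver 2 and Receiver 3: z² cancels, leaving linear equations in x and y:
-100.0 x − 237.4 y = 5649.39
215.6 x − 19.0 y = -11914.26
Solving: x ≈ -55.305, y ≈ -0.501 km (keep extra digits for the depth step; rounded: -55.3, -0.5).
Then from the Receiver 1 sphere: z² = 57.90² − (x + 22.6)² − (y − 17.9)² with x = -55.305, y = -0.501, so z ≈ 44.093 ≈ 44.1 km.

x ≈ -55.3 km, y ≈ -0.5 km, depth ≈ 44.1 km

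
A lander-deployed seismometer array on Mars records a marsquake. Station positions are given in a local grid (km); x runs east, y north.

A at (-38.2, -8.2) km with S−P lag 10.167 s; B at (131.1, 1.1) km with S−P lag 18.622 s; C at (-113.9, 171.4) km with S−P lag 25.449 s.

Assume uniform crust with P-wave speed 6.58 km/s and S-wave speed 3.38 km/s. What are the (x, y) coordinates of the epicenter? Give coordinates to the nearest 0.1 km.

x ≈ 9.1 km, y ≈ 44.3 km

Distance from S−P lag: d = Δt · v_P v_S / (v_P − v_S) = Δt · (6.58·3.38)/(6.58−3.38) ≈ 6.9501·Δt.
So d_A = 70.66, d_B = 129.43, d_C = 176.87 km.
Circle about each station: (x + 38.2)² + (y + 8.2)² = 70.66²; (x − 131.1)² + (y − 1.1)² = 129.43²; (x + 113.9)² + (y − 171.4)² = 176.87².
Subtracting the A equation from the B and C equations removes the quadratic terms:
338.6 x + 18.6 y = 3902.65
-151.4 x + 359.2 y = 14534.53
Solving the 2×2 system: x ≈ 9.1, y ≈ 44.3 km.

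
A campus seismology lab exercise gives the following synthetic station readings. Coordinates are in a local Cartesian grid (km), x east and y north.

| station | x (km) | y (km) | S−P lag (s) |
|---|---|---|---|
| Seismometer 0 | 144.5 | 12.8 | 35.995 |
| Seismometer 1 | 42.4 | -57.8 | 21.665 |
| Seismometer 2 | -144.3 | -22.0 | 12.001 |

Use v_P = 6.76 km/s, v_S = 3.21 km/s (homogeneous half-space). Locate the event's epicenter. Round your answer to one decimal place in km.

Distance from S−P lag: d = Δt · v_P v_S / (v_P − v_S) = Δt · (6.76·3.21)/(6.76−3.21) ≈ 6.1126·Δt.
So d_Seismometer 0 = 220.02, d_Seismometer 1 = 132.43, d_Seismometer 2 = 73.36 km.
Circle about each station: (x − 144.5)² + (y − 12.8)² = 220.02²; (x − 42.4)² + (y + 57.8)² = 132.43²; (x + 144.3)² + (y + 22.0)² = 73.36².
Subtracting the Seismometer 0 equation from the Seismometer 1 and Seismometer 2 equations removes the quadratic terms:
-204.2 x − 141.2 y = 14965.61
-577.6 x − 69.6 y = 43289.51
Solving the 2×2 system: x ≈ -75.3, y ≈ 2.9 km.
Check against Seismometer 0 (with the unrounded x, y): √((x − 144.5)²+(y − 12.8)²) = 220.02 ≈ 220.02 km. ✓

x ≈ -75.3 km, y ≈ 2.9 km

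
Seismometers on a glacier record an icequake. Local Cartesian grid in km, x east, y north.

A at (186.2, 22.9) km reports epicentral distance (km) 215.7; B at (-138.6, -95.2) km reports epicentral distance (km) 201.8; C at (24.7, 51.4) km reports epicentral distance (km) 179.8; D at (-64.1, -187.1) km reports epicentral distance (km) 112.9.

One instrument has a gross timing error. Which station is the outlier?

Solve using three stations at a time. Using A, C, D (subtract circle equations pairwise → linear system) gives (x, y) ≈ (32.3, -128.3).
Distances from that point to each station vs reported:
  A: calculated 215.7 vs reported 215.7 → residual 0.0 km
  B: calculated 174.1 vs reported 201.8 → residual 27.7 km
  C: calculated 179.8 vs reported 179.8 → residual 0.0 km
  D: calculated 112.9 vs reported 112.9 → residual 0.0 km
A, C, D are mutually consistent (residuals ≈ 0); B is off by 27.7 km.

B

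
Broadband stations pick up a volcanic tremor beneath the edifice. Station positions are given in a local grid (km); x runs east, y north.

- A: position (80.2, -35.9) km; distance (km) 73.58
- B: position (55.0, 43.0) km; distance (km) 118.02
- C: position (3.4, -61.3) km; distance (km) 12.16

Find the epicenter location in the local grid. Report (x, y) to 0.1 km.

x ≈ 13.8 km, y ≈ -67.6 km

Circle about each station: (x − 80.2)² + (y + 35.9)² = 73.58²; (x − 55.0)² + (y − 43.0)² = 118.02²; (x − 3.4)² + (y + 61.3)² = 12.16².
Subtracting the A equation from the B and C equations removes the quadratic terms:
-50.4 x + 157.8 y = -11361.55
-153.6 x − 50.8 y = 1314.55
Solving the 2×2 system: x ≈ 13.8, y ≈ -67.6 km.
Check against A (with the unrounded x, y): √((x − 80.2)²+(y + 35.9)²) = 73.58 ≈ 73.58 km. ✓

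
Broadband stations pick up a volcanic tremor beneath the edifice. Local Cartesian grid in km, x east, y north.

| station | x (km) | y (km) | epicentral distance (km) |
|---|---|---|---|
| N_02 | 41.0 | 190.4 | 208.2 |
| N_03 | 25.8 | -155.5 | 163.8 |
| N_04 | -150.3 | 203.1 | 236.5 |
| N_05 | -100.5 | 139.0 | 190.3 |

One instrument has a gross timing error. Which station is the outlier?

N_05

Solve using three stations at a time. Using N_02, N_03, N_04 (subtract circle equations pairwise → linear system) gives (x, y) ≈ (-35.0, -3.4).
Distances from that point to each station vs reported:
  N_02: calculated 208.2 vs reported 208.2 → residual 0.0 km
  N_03: calculated 163.8 vs reported 163.8 → residual 0.0 km
  N_04: calculated 236.5 vs reported 236.5 → residual 0.0 km
  N_05: calculated 156.7 vs reported 190.3 → residual 33.6 km
N_02, N_03, N_04 are mutually consistent (residuals ≈ 0); N_05 is off by 33.6 km.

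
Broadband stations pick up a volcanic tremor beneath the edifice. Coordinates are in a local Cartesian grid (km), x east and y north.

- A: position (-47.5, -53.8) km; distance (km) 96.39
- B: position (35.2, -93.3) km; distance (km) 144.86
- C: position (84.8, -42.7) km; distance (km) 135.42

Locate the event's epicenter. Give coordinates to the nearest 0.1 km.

Circle about each station: (x + 47.5)² + (y + 53.8)² = 96.39²; (x − 35.2)² + (y + 93.3)² = 144.86²; (x − 84.8)² + (y + 42.7)² = 135.42².
Subtracting pairs of circle equations eliminates x²+y² and gives linear equations (the radical axes):
165.4 x − 79.0 y = -6900.15
264.6 x + 22.2 y = -5183.90
Solving the 2×2 system: x ≈ -22.9, y ≈ 39.4 km.
Check against A (with the unrounded x, y): √((x + 47.5)²+(y + 53.8)²) = 96.40 ≈ 96.39 km. ✓

-22.9 km east, 39.4 km north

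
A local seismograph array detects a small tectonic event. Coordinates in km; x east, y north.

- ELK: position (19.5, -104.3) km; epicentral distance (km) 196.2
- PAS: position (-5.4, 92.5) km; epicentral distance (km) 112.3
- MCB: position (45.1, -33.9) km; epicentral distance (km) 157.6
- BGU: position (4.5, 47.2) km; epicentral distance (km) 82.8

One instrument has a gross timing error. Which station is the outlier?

Solve using three stations at a time. Using ELK, MCB, BGU (subtract circle equations pairwise → linear system) gives (x, y) ≈ (-75.7, 67.2).
Distances from that point to each station vs reported:
  ELK: calculated 196.2 vs reported 196.2 → residual 0.0 km
  PAS: calculated 74.8 vs reported 112.3 → residual 37.5 km
  MCB: calculated 157.5 vs reported 157.6 → residual 0.1 km
  BGU: calculated 82.7 vs reported 82.8 → residual 0.1 km
ELK, MCB, BGU are mutually consistent (residuals ≈ 0); PAS is off by 37.5 km.

PAS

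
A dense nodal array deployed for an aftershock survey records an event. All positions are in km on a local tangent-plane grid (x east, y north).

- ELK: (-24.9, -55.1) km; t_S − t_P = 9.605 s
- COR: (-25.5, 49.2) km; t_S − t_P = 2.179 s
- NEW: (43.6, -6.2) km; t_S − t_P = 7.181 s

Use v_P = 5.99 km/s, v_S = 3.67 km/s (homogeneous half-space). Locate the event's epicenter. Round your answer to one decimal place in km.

(-10.7, 34.8)

Distance from S−P lag: d = Δt · v_P v_S / (v_P − v_S) = Δt · (5.99·3.67)/(5.99−3.67) ≈ 9.4756·Δt.
So d_ELK = 91.01, d_COR = 20.65, d_NEW = 68.04 km.
Circle about each station: (x + 24.9)² + (y + 55.1)² = 91.01²; (x + 25.5)² + (y − 49.2)² = 20.65²; (x − 43.6)² + (y + 6.2)² = 68.04².
Subtracting the ELK equation from the COR and NEW equations removes the quadratic terms:
-1.2 x + 208.6 y = 7271.27
137.0 x + 97.8 y = 1936.76
Solving the 2×2 system: x ≈ -10.7, y ≈ 34.8 km.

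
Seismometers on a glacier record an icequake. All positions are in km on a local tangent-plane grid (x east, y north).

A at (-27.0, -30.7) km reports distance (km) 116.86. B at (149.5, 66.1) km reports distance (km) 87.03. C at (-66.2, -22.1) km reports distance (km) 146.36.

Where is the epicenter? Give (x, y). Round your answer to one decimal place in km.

(66.8, 39.0)

Circle about each station: (x + 27.0)² + (y + 30.7)² = 116.86²; (x − 149.5)² + (y − 66.1)² = 87.03²; (x + 66.2)² + (y + 22.1)² = 146.36².
Subtracting the A equation from the B and C equations removes the quadratic terms:
353.0 x + 193.6 y = 31130.01
-78.4 x + 17.2 y = -4565.63
Solving the 2×2 system: x ≈ 66.8, y ≈ 39.0 km.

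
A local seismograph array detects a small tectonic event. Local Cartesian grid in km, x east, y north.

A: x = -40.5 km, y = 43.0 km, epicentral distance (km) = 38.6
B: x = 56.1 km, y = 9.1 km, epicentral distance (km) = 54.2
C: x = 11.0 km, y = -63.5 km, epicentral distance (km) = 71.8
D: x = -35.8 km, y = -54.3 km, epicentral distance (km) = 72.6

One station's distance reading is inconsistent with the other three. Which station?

Solve using three stations at a time. Using B, C, D (subtract circle equations pairwise → linear system) gives (x, y) ≈ (1.9, 7.7).
Distances from that point to each station vs reported:
  A: calculated 55.2 vs reported 38.6 → residual 16.6 km
  B: calculated 54.2 vs reported 54.2 → residual 0.0 km
  C: calculated 71.8 vs reported 71.8 → residual 0.0 km
  D: calculated 72.6 vs reported 72.6 → residual 0.0 km
B, C, D are mutually consistent (residuals ≈ 0); A is off by 16.6 km.

A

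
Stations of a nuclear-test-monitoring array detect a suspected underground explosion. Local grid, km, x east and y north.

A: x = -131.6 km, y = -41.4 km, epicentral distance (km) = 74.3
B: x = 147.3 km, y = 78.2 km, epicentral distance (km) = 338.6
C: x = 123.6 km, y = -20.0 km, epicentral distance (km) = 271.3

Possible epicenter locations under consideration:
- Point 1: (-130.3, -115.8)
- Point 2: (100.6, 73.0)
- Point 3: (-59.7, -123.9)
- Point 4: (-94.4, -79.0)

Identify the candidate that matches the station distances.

For each candidate, compare |candidate − station| to the reported distance:
Point 1: residuals A 0.1, B 0.1, C 0.1 → max 0.1 km
Point 2: residuals A 184.6, B 291.6, C 175.5 → max 291.6 km
Point 3: residuals A 35.1, B 49.3, C 60.6 → max 60.6 km
Point 4: residuals A 21.4, B 50.3, C 45.5 → max 50.3 km
Only Point 1 has all residuals ≈ 0.

Point 1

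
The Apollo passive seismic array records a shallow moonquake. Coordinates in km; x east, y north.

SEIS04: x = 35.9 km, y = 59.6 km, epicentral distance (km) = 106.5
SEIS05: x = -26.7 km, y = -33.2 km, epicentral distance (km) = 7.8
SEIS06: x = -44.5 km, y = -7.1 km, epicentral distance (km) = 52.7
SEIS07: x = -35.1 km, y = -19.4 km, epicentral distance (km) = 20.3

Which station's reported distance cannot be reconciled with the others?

SEIS06

Solve using three stations at a time. Using SEIS04, SEIS05, SEIS07 (subtract circle equations pairwise → linear system) gives (x, y) ≈ (-18.9, -31.7).
Distances from that point to each station vs reported:
  SEIS04: calculated 106.5 vs reported 106.5 → residual 0.0 km
  SEIS05: calculated 7.9 vs reported 7.8 → residual 0.1 km
  SEIS06: calculated 35.5 vs reported 52.7 → residual 17.2 km
  SEIS07: calculated 20.4 vs reported 20.3 → residual 0.1 km
SEIS04, SEIS05, SEIS07 are mutually consistent (residuals ≈ 0); SEIS06 is off by 17.2 km.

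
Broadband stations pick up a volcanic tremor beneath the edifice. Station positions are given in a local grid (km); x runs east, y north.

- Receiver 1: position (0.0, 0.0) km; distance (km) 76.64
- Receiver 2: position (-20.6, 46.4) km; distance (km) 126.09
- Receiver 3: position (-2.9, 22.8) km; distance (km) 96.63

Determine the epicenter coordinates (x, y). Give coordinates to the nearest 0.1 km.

x ≈ 50.1 km, y ≈ -58.0 km

Circle about each station: x² + y² = 76.64²; (x + 20.6)² + (y − 46.4)² = 126.09²; (x + 2.9)² + (y − 22.8)² = 96.63².
Subtracting the Receiver 1 equation from the Receiver 2 and Receiver 3 equations removes the quadratic terms:
-41.2 x + 92.8 y = -7447.68
-5.8 x + 45.6 y = -2935.42
Solving the 2×2 system: x ≈ 50.1, y ≈ -58.0 km.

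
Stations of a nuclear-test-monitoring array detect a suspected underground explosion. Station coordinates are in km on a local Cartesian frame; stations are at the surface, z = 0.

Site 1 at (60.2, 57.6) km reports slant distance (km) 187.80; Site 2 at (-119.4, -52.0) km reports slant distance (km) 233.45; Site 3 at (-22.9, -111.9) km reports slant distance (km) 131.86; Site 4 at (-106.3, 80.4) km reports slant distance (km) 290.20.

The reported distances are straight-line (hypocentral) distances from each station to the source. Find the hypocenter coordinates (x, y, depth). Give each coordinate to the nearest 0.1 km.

Each station gives a sphere (x−x_i)² + (y−y_i)² + z² = d_i² (stations at z=0).
Subtracting the Site 1 sphere from Site 2 and Site 3: z² cancels, leaving linear equations in x and y:
-359.2 x − 219.2 y = -9211.50
-166.2 x − 339.0 y = 23986.00
Solving: x ≈ 98.203, y ≈ -118.901 km (keep extra digits for the depth step; rounded: 98.2, -118.9).
Then from the Site 1 sphere: z² = 187.80² − (x − 60.2)² − (y − 57.6)² with x = 98.203, y = -118.901, so z ≈ 51.691 ≈ 51.7 km.

(98.2, -118.9, 51.7)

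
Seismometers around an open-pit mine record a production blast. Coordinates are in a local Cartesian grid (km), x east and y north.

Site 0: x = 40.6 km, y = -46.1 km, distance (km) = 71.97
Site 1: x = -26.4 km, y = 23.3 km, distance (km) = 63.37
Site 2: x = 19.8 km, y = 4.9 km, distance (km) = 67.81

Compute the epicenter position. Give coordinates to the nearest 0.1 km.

Circle about each station: (x − 40.6)² + (y + 46.1)² = 71.97²; (x + 26.4)² + (y − 23.3)² = 63.37²; (x − 19.8)² + (y − 4.9)² = 67.81².
Subtracting the Site 0 equation from the Site 1 and Site 2 equations removes the quadratic terms:
-134.0 x + 138.8 y = -1369.80
-41.6 x + 102.0 y = -2776.04
Solving the 2×2 system: x ≈ -31.1, y ≈ -39.9 km.

(-31.1, -39.9)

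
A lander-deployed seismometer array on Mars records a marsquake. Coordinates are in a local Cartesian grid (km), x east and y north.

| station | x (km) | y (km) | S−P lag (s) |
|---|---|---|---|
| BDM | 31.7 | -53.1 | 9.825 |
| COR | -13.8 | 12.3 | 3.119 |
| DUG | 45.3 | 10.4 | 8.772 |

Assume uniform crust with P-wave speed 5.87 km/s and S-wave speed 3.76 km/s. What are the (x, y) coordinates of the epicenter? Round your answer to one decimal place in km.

x ≈ -46.4 km, y ≈ 13.7 km

Distance from S−P lag: d = Δt · v_P v_S / (v_P − v_S) = Δt · (5.87·3.76)/(5.87−3.76) ≈ 10.4603·Δt.
So d_BDM = 102.77, d_COR = 32.63, d_DUG = 91.76 km.
Circle about each station: (x − 31.7)² + (y + 53.1)² = 102.77²; (x + 13.8)² + (y − 12.3)² = 32.63²; (x − 45.3)² + (y − 10.4)² = 91.76².
Subtracting pairs of circle equations eliminates x²+y² and gives linear equations (the radical axes):
-91.0 x + 130.8 y = 6014.19
27.2 x + 127.0 y = 477.53
Solving the 2×2 system: x ≈ -46.4, y ≈ 13.7 km.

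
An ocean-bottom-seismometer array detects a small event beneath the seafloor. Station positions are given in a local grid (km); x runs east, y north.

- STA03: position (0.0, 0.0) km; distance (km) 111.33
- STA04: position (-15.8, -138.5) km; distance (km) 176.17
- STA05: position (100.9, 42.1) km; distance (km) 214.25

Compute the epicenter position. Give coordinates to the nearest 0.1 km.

x ≈ -110.9 km, y ≈ 9.8 km

Circle about each station: x² + y² = 111.33²; (x + 15.8)² + (y + 138.5)² = 176.17²; (x − 100.9)² + (y − 42.1)² = 214.25².
Subtracting pairs of circle equations eliminates x²+y² and gives linear equations (the radical axes):
-31.6 x − 277.0 y = 790.39
201.8 x + 84.2 y = -21555.47
Solving the 2×2 system: x ≈ -110.9, y ≈ 9.8 km.
Check against STA03 (with the unrounded x, y): √(x²+y²) = 111.34 ≈ 111.33 km. ✓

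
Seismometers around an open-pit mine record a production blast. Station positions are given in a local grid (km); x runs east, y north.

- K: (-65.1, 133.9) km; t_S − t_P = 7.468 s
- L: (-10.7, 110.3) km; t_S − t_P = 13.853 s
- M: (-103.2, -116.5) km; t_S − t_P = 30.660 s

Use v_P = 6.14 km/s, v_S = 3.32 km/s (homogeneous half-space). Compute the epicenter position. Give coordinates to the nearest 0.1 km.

x ≈ -110.7 km, y ≈ 105.0 km

Distance from S−P lag: d = Δt · v_P v_S / (v_P − v_S) = Δt · (6.14·3.32)/(6.14−3.32) ≈ 7.2287·Δt.
So d_K = 53.98, d_L = 100.14, d_M = 221.63 km.
Circle about each station: (x + 65.1)² + (y − 133.9)² = 53.98²; (x + 10.7)² + (y − 110.3)² = 100.14²; (x + 103.2)² + (y + 116.5)² = 221.63².
Subtracting pairs of circle equations eliminates x²+y² and gives linear equations (the radical axes):
108.8 x − 47.2 y = -17000.82
-76.2 x − 500.8 y = -44150.75
Solving the 2×2 system: x ≈ -110.7, y ≈ 105.0 km.
Check against K (with the unrounded x, y): √((x + 65.1)²+(y − 133.9)²) = 53.99 ≈ 53.98 km. ✓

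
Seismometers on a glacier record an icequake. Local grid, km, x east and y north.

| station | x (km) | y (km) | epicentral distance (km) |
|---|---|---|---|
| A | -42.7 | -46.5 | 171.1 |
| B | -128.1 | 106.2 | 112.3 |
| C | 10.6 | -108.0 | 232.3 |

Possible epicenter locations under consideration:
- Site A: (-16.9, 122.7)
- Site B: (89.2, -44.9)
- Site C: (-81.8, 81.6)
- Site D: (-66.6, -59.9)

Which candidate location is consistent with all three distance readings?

For each candidate, compare |candidate − station| to the reported distance:
Site A: residuals A 0.1, B 0.1, C 0.0 → max 0.1 km
Site B: residuals A 39.2, B 152.4, C 131.5 → max 152.4 km
Site C: residuals A 37.2, B 59.9, C 21.4 → max 59.9 km
Site D: residuals A 143.7, B 64.8, C 141.3 → max 143.7 km
Only Site A has all residuals ≈ 0.

Site A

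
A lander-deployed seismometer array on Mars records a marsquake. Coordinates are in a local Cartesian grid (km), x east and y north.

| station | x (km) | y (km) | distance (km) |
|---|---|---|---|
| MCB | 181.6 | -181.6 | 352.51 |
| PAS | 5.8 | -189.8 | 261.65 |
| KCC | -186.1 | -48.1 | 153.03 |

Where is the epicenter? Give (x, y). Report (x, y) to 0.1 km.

-76.4 km east, 58.6 km north

Circle about each station: (x − 181.6)² + (y + 181.6)² = 352.51²; (x − 5.8)² + (y + 189.8)² = 261.65²; (x + 186.1)² + (y + 48.1)² = 153.03².
Subtracting the MCB equation from the PAS and KCC equations removes the quadratic terms:
-351.6 x − 16.4 y = 25903.14
-735.4 x + 267.0 y = 71834.82
Solving the 2×2 system: x ≈ -76.4, y ≈ 58.6 km.
Check against MCB (with the unrounded x, y): √((x − 181.6)²+(y + 181.6)²) = 352.51 ≈ 352.51 km. ✓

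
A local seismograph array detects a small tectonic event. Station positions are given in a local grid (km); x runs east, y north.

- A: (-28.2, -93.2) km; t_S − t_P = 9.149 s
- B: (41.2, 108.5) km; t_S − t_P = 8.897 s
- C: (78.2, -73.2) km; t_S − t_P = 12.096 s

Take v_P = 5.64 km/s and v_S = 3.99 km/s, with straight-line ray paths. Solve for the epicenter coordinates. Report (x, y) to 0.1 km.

(-50.9, 29.5)

Distance from S−P lag: d = Δt · v_P v_S / (v_P − v_S) = Δt · (5.64·3.99)/(5.64−3.99) ≈ 13.6385·Δt.
So d_A = 124.78, d_B = 121.34, d_C = 164.97 km.
Circle about each station: (x + 28.2)² + (y + 93.2)² = 124.78²; (x − 41.2)² + (y − 108.5)² = 121.34²; (x − 78.2)² + (y + 73.2)² = 164.97².
Subtracting the A equation from the B and C equations removes the quadratic terms:
138.8 x + 403.4 y = 4834.86
212.8 x + 40.0 y = -9653.05
Solving the 2×2 system: x ≈ -50.9, y ≈ 29.5 km.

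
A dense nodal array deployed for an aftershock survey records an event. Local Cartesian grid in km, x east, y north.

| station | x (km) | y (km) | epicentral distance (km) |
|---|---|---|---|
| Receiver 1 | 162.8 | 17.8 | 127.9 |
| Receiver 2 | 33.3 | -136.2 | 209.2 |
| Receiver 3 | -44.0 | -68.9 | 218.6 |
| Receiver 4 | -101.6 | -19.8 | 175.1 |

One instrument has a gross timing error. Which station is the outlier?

Solve using three stations at a time. Using Receiver 1, Receiver 2, Receiver 4 (subtract circle equations pairwise → linear system) gives (x, y) ≈ (47.2, 72.6).
Distances from that point to each station vs reported:
  Receiver 1: calculated 127.9 vs reported 127.9 → residual 0.0 km
  Receiver 2: calculated 209.2 vs reported 209.2 → residual 0.0 km
  Receiver 3: calculated 168.3 vs reported 218.6 → residual 50.3 km
  Receiver 4: calculated 175.1 vs reported 175.1 → residual 0.0 km
Receiver 1, Receiver 2, Receiver 4 are mutually consistent (residuals ≈ 0); Receiver 3 is off by 50.3 km.

Receiver 3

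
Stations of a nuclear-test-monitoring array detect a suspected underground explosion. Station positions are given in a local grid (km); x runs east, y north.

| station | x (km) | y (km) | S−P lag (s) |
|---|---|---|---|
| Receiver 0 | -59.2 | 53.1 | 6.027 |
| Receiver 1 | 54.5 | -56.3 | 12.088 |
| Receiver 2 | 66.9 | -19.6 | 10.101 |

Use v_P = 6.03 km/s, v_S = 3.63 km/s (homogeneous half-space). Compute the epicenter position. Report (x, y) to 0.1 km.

Distance from S−P lag: d = Δt · v_P v_S / (v_P − v_S) = Δt · (6.03·3.63)/(6.03−3.63) ≈ 9.1204·Δt.
So d_Receiver 0 = 54.97, d_Receiver 1 = 110.25, d_Receiver 2 = 92.12 km.
Circle about each station: (x + 59.2)² + (y − 53.1)² = 54.97²; (x − 54.5)² + (y + 56.3)² = 110.25²; (x − 66.9)² + (y + 19.6)² = 92.12².
Subtracting the Receiver 0 equation from the Receiver 1 and Receiver 2 equations removes the quadratic terms:
227.4 x − 218.8 y = -9317.67
252.2 x − 145.4 y = -6928.87
Solving the 2×2 system: x ≈ -7.3, y ≈ 35.0 km.

x ≈ -7.3 km, y ≈ 35.0 km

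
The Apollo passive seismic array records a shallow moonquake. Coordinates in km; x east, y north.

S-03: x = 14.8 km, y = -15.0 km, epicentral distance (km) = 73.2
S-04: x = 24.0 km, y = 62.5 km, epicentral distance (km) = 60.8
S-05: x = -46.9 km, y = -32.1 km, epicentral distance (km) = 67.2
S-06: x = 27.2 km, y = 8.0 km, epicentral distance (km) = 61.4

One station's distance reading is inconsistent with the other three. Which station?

Solve using three stations at a time. Using S-04, S-05, S-06 (subtract circle equations pairwise → linear system) gives (x, y) ≈ (-29.0, 32.7).
Distances from that point to each station vs reported:
  S-03: calculated 64.8 vs reported 73.2 → residual 8.4 km
  S-04: calculated 60.8 vs reported 60.8 → residual 0.0 km
  S-05: calculated 67.2 vs reported 67.2 → residual 0.0 km
  S-06: calculated 61.4 vs reported 61.4 → residual 0.0 km
S-04, S-05, S-06 are mutually consistent (residuals ≈ 0); S-03 is off by 8.4 km.

S-03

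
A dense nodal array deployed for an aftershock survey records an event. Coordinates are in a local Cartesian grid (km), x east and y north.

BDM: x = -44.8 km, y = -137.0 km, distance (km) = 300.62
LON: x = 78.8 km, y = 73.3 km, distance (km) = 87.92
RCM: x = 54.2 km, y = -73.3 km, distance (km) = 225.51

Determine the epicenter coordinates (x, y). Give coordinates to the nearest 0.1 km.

Circle about each station: (x + 44.8)² + (y + 137.0)² = 300.62²; (x − 78.8)² + (y − 73.3)² = 87.92²; (x − 54.2)² + (y + 73.3)² = 225.51².
Subtracting the BDM equation from the LON and RCM equations removes the quadratic terms:
247.2 x + 420.6 y = 73448.75
198.0 x + 127.4 y = 27052.11
Solving the 2×2 system: x ≈ 39.0, y ≈ 151.7 km.

39.0 km east, 151.7 km north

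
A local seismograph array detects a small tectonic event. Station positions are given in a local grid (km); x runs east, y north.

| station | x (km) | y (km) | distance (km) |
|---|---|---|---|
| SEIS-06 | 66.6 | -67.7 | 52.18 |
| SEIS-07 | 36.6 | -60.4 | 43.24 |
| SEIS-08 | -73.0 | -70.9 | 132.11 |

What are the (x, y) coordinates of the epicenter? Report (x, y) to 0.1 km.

x ≈ 48.4 km, y ≈ -18.8 km

Circle about each station: (x − 66.6)² + (y + 67.7)² = 52.18²; (x − 36.6)² + (y + 60.4)² = 43.24²; (x + 73.0)² + (y + 70.9)² = 132.11².
Subtracting pairs of circle equations eliminates x²+y² and gives linear equations (the radical axes):
-60.0 x + 14.6 y = -3178.08
-279.2 x − 6.4 y = -13393.34
Solving the 2×2 system: x ≈ 48.4, y ≈ -18.8 km.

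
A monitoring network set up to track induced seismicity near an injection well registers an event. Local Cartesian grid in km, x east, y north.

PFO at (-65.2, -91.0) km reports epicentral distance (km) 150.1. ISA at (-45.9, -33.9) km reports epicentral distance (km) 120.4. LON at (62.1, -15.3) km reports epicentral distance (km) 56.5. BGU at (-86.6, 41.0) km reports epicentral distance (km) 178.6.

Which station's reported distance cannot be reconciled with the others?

Solve using three stations at a time. Using PFO, ISA, BGU (subtract circle equations pairwise → linear system) gives (x, y) ≈ (74.6, -36.1).
Distances from that point to each station vs reported:
  PFO: calculated 150.2 vs reported 150.1 → residual 0.1 km
  ISA: calculated 120.5 vs reported 120.4 → residual 0.1 km
  LON: calculated 24.2 vs reported 56.5 → residual 32.3 km
  BGU: calculated 178.7 vs reported 178.6 → residual 0.1 km
PFO, ISA, BGU are mutually consistent (residuals ≈ 0); LON is off by 32.3 km.

LON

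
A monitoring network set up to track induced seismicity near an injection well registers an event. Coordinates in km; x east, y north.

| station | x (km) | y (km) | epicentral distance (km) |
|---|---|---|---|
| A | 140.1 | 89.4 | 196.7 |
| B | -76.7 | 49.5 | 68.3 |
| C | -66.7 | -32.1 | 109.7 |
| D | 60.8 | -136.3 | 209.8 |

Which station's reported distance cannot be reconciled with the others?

A

Solve using three stations at a time. Using B, C, D (subtract circle equations pairwise → linear system) gives (x, y) ≈ (-9.3, 61.5).
Distances from that point to each station vs reported:
  A: calculated 152.0 vs reported 196.7 → residual 44.7 km
  B: calculated 68.5 vs reported 68.3 → residual 0.2 km
  C: calculated 109.8 vs reported 109.7 → residual 0.1 km
  D: calculated 209.9 vs reported 209.8 → residual 0.1 km
B, C, D are mutually consistent (residuals ≈ 0); A is off by 44.7 km.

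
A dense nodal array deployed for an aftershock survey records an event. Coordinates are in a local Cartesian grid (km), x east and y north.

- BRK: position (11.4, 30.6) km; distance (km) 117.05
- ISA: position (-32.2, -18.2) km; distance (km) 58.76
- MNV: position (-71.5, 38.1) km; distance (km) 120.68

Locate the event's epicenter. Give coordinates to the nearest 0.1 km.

Circle about each station: (x − 11.4)² + (y − 30.6)² = 117.05²; (x + 32.2)² + (y + 18.2)² = 58.76²; (x + 71.5)² + (y − 38.1)² = 120.68².
Subtracting the BRK equation from the ISA and MNV equations removes the quadratic terms:
-87.2 x − 97.6 y = 10549.72
-165.8 x + 15.0 y = 4634.58
Solving the 2×2 system: x ≈ -34.9, y ≈ -76.9 km.
Check against BRK (with the unrounded x, y): √((x − 11.4)²+(y − 30.6)²) = 117.05 ≈ 117.05 km. ✓

(-34.9, -76.9)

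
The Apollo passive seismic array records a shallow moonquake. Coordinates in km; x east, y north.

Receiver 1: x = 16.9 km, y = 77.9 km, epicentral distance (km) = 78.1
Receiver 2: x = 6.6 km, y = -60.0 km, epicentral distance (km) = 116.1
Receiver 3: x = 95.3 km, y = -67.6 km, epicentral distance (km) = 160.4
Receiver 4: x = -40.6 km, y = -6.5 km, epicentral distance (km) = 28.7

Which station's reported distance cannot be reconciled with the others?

Receiver 2

Solve using three stations at a time. Using Receiver 1, Receiver 3, Receiver 4 (subtract circle equations pairwise → linear system) gives (x, y) ≈ (-37.7, 22.1).
Distances from that point to each station vs reported:
  Receiver 1: calculated 78.1 vs reported 78.1 → residual 0.0 km
  Receiver 2: calculated 93.3 vs reported 116.1 → residual 22.8 km
  Receiver 3: calculated 160.4 vs reported 160.4 → residual 0.0 km
  Receiver 4: calculated 28.7 vs reported 28.7 → residual 0.0 km
Receiver 1, Receiver 3, Receiver 4 are mutually consistent (residuals ≈ 0); Receiver 2 is off by 22.8 km.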